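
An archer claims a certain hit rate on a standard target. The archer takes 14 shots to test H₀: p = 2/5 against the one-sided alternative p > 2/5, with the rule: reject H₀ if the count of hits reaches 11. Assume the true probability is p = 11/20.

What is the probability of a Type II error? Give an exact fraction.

β = P(fail to reject H₀ | Ha true) = P(S ≤ 10 | p = 11/20), S ~ Binomial(14, 11/20).
Summing C(14,j)·(11/20)^j·(9/20)^{14-j} for j = 0..10 gives 767413934602409223/819200000000000000.

767413934602409223/819200000000000000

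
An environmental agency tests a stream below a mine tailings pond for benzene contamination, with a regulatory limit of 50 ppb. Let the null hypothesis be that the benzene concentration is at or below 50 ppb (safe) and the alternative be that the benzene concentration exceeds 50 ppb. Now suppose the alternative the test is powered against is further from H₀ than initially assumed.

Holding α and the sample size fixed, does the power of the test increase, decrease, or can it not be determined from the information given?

It increases.

A larger true effect moves the Ha sampling distribution further from the H₀ critical value, making rejection more likely when Ha is true.
Since power = 1 − β and β decreases, power increases.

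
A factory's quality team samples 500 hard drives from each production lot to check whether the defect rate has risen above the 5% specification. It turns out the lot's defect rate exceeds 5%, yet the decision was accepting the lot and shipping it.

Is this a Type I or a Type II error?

Type II error

The null hypothesis here is that the lot's defect rate is 5% (within specification).
'Accepting the lot and shipping it' corresponds to failing to reject H₀.
H₀ was not rejected but H₀ is false — a Type II error (false negative).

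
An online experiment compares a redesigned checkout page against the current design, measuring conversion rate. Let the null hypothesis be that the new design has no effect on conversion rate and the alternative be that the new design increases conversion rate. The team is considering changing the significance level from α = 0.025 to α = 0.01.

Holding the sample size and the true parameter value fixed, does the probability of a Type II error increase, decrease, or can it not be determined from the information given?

A smaller α moves the rejection region further into the tail. With the alternative true, more outcomes now fall outside the rejection region, so failing to reject becomes more likely.

It increases.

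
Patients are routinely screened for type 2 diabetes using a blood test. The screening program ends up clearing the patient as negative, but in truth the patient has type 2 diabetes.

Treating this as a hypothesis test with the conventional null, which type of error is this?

The null hypothesis here is that the patient does not have type 2 diabetes.
'Clearing the patient as negative' corresponds to failing to reject H₀.
H₀ was not rejected but H₀ is false — a Type II error (false negative).

Type II error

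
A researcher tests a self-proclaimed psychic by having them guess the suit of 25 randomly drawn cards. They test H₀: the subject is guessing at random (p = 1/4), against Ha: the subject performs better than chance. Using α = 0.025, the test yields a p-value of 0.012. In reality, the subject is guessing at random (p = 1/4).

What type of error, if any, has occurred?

Since p = 0.012 < α = 0.025, H₀ is rejected.
H₀ is true (actually the subject is guessing at random (p = 1/4)).
Rejecting a true H₀ is a Type I error.

Type I error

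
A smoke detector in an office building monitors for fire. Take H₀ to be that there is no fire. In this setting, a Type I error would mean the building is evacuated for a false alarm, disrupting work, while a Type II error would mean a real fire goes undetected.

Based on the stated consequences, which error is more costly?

Type II error

The Type II consequence (a real fire goes undetected) is more severe than the Type I consequence (the building is evacuated for a false alarm, disrupting work).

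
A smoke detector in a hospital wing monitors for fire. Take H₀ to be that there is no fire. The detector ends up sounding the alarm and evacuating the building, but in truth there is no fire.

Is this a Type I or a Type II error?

Type I error

'Sounding the alarm and evacuating the building' corresponds to rejecting H₀.
H₀ was rejected but H₀ is true — a Type I error (false positive).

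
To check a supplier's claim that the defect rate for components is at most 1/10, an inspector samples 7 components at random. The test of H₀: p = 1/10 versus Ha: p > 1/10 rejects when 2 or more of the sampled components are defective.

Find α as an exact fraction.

93559/625000

The significance level is the probability, assuming p = 1/10, of seeing 2 or more defectives in 7 draws.
Via the complement, α = 1 − Σ_{j=0}^{1} C(7,j)(1/10)^j(9/10)^{7-j} = 93559/625000.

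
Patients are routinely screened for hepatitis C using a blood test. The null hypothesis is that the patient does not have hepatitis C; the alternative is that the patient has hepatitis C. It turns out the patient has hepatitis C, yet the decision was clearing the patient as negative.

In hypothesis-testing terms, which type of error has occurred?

Type II error

'Clearing the patient as negative' corresponds to failing to reject H₀.
H₀ was not rejected but H₀ is false — a Type II error (false negative).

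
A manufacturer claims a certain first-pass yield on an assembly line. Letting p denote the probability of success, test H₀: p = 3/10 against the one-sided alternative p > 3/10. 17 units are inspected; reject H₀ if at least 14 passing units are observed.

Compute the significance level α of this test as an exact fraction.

121645250577/10000000000000000

The Type I error probability is α = P(K ≥ 14) computed under H₀, where K ~ Binomial(17, 3/10).
Summing C(17,j)(3/10)^j(7/10)^{17−j} for j = 14,…,17 gives 121645250577/10000000000000000.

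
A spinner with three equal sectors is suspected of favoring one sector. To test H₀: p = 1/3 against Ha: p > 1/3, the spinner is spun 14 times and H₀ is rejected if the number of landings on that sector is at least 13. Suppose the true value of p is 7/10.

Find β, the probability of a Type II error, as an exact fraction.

95252438490057/100000000000000

A Type II error is failing to reject when Ha holds: with p = 7/10, β = P(S ≤ 12).
Equivalently, β = 1 − P(S ≥ 13) = 95252438490057/100000000000000.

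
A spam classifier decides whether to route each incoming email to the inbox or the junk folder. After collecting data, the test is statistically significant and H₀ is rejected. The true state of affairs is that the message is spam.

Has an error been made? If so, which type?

No error — this is a correct decision.

The conventional null hypothesis here is that the message is legitimate (not spam).
The test rejected a false H₀ — the decision matches the true state.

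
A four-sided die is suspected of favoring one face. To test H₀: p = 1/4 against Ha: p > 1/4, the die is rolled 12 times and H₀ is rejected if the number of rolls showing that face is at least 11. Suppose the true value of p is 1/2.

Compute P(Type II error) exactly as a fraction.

4083/4096

Under the alternative p = 1/2, X ~ Binomial(12, 1/2); β is the probability the test does not reject, P(X < 11).
Adding the binomial probabilities P(X=0)+…+P(X=10) at p = 1/2 gives 4083/4096.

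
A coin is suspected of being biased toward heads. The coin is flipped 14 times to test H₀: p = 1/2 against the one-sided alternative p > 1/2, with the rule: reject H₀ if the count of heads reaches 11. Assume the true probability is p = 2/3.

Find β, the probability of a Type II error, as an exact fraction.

3533689/4782969

β = P(fail to reject H₀ | Ha true) = P(Y ≤ 10 | p = 2/3), Y ~ Binomial(14, 2/3).
Summing C(14,j)·(2/3)^j·(1/3)^{14-j} for j = 0..10 gives 3533689/4782969.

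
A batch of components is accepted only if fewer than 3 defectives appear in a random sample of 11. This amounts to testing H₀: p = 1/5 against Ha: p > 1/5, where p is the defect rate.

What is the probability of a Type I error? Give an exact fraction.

3736313/9765625

Under H₀, S ~ Binomial(11, 1/5); the Type I error rate is P(S ≥ 3).
Via the complement, α = 1 − Σ_{j=0}^{2} C(11,j)(1/5)^j(4/5)^{11-j} = 3736313/9765625.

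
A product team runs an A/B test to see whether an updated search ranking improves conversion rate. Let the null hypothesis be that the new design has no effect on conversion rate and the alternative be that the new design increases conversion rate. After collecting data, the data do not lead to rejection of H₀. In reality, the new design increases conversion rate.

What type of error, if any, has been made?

Type II error

H₀ was not rejected, but H₀ is actually false.
Failing to reject a false null hypothesis is a Type II error (false negative).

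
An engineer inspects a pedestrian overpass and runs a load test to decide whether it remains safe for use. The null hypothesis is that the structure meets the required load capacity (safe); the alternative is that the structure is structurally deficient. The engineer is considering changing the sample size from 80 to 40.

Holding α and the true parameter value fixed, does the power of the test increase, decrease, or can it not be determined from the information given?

It decreases.

With less data the test statistic is noisier; under Ha, more outcomes land inside the acceptance region.
Since power = 1 − β and β increases, power decreases.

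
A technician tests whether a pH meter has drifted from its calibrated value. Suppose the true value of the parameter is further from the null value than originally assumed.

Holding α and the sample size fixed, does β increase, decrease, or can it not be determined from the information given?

It decreases.

The further the true parameter sits from the null value, the more of the Ha sampling distribution falls in the rejection region.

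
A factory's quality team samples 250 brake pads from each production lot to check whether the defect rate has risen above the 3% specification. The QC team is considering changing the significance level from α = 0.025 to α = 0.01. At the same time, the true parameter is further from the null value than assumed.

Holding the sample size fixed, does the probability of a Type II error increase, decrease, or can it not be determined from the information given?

Cannot be determined from the information given.

The first change alone would make β increase; the second alone would make β decrease. Which effect dominates depends on the magnitudes, which are not given.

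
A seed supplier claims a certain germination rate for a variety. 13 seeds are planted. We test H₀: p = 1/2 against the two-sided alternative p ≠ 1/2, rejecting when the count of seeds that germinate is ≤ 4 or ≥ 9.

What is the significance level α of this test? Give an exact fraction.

1093/4096

Under H₀, Y ~ Binomial(13, 1/2); α is the probability of landing in either tail, P(Y ≤ 4) + P(Y ≥ 9).
Each tail has probability (1 + 13 + 78 + 286 + 715)/8192; doubling gives α = 2186/8192 = 1093/4096.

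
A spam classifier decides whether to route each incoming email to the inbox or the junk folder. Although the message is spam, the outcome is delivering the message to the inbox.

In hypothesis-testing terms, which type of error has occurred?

Type II error

The null hypothesis here is that the message is legitimate (not spam).
'Delivering the message to the inbox' corresponds to failing to reject H₀.
H₀ was not rejected but H₀ is false — a Type II error (false negative).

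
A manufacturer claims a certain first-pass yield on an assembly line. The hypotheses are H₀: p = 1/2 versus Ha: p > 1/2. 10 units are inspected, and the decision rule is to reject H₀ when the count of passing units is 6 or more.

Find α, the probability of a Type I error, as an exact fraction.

193/512

α = P(reject H₀ | H₀ true) = P(Y ≥ 6 | p = 1/2), with Y ~ Binomial(10, 1/2).
That's C(10,6) + C(10,7) + C(10,8) + C(10,9) + C(10,10) over 2^10, i.e. (210 + 120 + 45 + 10 + 1)/1024 = 386/1024 = 193/512.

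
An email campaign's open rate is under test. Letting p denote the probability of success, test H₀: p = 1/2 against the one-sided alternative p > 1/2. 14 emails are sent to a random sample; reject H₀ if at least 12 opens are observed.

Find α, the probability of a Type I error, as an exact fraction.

53/8192

Under H₀, S ~ Binomial(14, 1/2), and α = P(S ≥ 12).
That's C(14,12) + C(14,13) + C(14,14) over 2^14, i.e. (91 + 14 + 1)/16384 = 106/16384 = 53/8192.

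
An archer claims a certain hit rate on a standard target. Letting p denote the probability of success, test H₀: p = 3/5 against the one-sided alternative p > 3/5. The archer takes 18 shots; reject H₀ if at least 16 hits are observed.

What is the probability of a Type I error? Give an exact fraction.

The Type I error probability is α = P(S ≥ 16) computed under H₀, where S ~ Binomial(18, 3/5).
P(S ≥ 16) = Σ_{j=16}^{18} C(18,j)·(3/5)^j·(2/5)^{18-j} = 31381059609/3814697265625.

31381059609/3814697265625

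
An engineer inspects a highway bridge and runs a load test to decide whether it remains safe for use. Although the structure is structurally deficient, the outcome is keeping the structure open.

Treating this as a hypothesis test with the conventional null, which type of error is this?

The null hypothesis here is that the structure meets the required load capacity (safe).
'Keeping the structure open' corresponds to failing to reject H₀.
H₀ was not rejected but H₀ is false — a Type II error (false negative).

Type II error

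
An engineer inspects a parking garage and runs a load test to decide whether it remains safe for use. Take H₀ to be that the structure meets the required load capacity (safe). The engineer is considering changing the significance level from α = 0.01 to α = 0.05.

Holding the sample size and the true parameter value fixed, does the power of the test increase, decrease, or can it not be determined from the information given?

It increases.

With a larger α the critical value moves toward the center, so more of the Ha sampling distribution lies in the rejection region.
Since power = 1 − β and β decreases, power increases.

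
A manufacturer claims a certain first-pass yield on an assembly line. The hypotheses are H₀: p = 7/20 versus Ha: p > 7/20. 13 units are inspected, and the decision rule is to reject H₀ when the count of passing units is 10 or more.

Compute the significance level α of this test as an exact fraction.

α = P(reject H₀ | H₀ true) = P(K ≥ 10 | p = 7/20), with K ~ Binomial(13, 7/20).
P(K ≥ 10) = Σ_{j=10}^{13} C(13,j)·(7/20)^j·(13/20)^{13-j} = 5149806264519/2048000000000000.

5149806264519/2048000000000000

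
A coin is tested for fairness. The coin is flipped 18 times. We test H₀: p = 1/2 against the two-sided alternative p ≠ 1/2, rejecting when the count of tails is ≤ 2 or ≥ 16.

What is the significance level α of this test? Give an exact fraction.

43/32768

Under H₀, S ~ Binomial(18, 1/2); α is the probability of landing in either tail, P(S ≤ 2) + P(S ≥ 16).
By symmetry, α = 2·P(S ≤ 2) = 2·(1 + 18 + 153)/262144 = 344/262144 = 43/32768.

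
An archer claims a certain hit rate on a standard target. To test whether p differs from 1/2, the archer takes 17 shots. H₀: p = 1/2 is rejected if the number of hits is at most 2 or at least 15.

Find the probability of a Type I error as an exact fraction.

α = P(Y ≤ 2 or Y ≥ 15 | p = 1/2), Y ~ Binomial(17, 1/2).
Each tail has probability (1 + 17 + 136)/131072; doubling gives α = 308/131072 = 77/32768.

77/32768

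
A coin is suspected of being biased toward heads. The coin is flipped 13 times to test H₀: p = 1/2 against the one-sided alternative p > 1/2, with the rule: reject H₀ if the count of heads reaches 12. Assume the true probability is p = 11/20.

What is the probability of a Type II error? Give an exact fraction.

β = P(fail to reject H₀ | Ha true) = P(K ≤ 11 | p = 11/20), K ~ Binomial(13, 11/20).
Summing C(13,j)·(11/20)^j·(9/20)^{13-j} for j = 0..11 gives 636861571623279/640000000000000.

636861571623279/640000000000000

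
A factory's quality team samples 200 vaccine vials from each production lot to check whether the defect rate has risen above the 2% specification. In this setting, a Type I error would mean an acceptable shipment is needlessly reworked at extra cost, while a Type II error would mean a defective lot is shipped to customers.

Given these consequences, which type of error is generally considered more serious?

The Type II consequence (a defective lot is shipped to customers) is more severe than the Type I consequence (an acceptable shipment is needlessly reworked at extra cost).

Type II error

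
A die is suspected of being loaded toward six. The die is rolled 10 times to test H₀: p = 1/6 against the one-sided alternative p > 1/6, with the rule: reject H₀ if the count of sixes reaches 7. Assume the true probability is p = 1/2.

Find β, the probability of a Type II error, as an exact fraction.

53/64

A Type II error is failing to reject when Ha holds: with p = 1/2, β = P(K ≤ 6).
Adding the binomial probabilities P(K=0)+…+P(K=6) at p = 1/2 gives 53/64.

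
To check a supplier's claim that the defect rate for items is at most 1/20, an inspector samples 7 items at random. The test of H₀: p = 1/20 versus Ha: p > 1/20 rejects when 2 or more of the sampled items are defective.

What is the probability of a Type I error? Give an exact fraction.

28403547/640000000

Under H₀, Y ~ Binomial(7, 1/20); the Type I error rate is P(Y ≥ 2).
Via the complement, α = 1 − Σ_{j=0}^{1} C(7,j)(1/20)^j(19/20)^{7-j} = 28403547/640000000.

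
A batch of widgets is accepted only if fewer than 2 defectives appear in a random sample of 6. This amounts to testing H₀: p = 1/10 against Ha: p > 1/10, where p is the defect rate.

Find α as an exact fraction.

22853/200000

The significance level is the probability, assuming p = 1/10, of seeing 2 or more defectives in 6 draws.
Computing the lower-tail complement: 1 − 177147/200000 = 22853/200000.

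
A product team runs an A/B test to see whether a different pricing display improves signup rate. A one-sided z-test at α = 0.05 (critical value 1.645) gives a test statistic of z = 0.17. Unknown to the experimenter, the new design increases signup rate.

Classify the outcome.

Type II error

The conventional null hypothesis is that the new design has no effect on signup rate.
Since z = 0.17 ≤ z* = 1.645, H₀ is not rejected.
H₀ is false (actually the new design increases signup rate).
Failing to reject a false H₀ is a Type II error.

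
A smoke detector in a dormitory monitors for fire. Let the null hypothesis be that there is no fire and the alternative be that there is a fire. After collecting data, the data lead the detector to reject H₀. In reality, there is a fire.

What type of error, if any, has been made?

No error (correct decision).

The test rejected a false H₀ — the decision matches the true state.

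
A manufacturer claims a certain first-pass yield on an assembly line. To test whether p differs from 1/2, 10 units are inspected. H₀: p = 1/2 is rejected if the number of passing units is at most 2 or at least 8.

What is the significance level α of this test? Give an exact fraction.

Under H₀, S ~ Binomial(10, 1/2); α is the probability of landing in either tail, P(S ≤ 2) + P(S ≥ 8).
Each tail has probability (1 + 10 + 45)/1024; doubling gives α = 112/1024 = 7/64.

7/64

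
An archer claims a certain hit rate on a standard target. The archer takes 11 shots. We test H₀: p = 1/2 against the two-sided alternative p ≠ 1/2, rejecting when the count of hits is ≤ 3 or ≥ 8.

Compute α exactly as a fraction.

29/128

The significance level is the null-hypothesis probability of the rejection region {≤3} ∪ {≥8}.
By symmetry, α = 2·P(S ≤ 3) = 2·(1 + 11 + 55 + 165)/2048 = 464/2048 = 29/128.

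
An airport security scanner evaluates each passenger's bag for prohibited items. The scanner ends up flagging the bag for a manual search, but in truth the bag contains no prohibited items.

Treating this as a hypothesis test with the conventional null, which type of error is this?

The null hypothesis here is that the bag contains no prohibited items.
'Flagging the bag for a manual search' corresponds to rejecting H₀.
H₀ was rejected but H₀ is true — a Type I error (false positive).

Type I error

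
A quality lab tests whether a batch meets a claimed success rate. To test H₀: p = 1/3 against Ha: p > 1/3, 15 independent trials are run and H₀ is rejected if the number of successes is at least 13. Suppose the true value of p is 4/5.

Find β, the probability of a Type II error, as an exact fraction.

18370873741/30517578125

A Type II error is failing to reject when Ha holds: with p = 4/5, β = P(Y ≤ 12).
Equivalently, β = 1 − P(Y ≥ 13) = 18370873741/30517578125.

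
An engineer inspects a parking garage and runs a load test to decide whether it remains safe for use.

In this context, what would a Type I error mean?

With the conventional null hypothesis that the structure meets the required load capacity (safe):
A Type I error is rejecting H₀ when H₀ is true.
Here that means closing the structure for repairs when actually the structure meets the required load capacity (safe).

A Type I error would mean concluding that the structure is structurally deficient when in fact the structure meets the required load capacity (safe).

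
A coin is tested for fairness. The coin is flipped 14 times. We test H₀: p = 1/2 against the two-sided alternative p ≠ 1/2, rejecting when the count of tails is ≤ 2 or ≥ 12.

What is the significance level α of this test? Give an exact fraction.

The significance level is the null-hypothesis probability of the rejection region {≤2} ∪ {≥12}.
By symmetry, α = 2·P(S ≤ 2) = 2·(1 + 14 + 91)/16384 = 212/16384 = 53/4096.

53/4096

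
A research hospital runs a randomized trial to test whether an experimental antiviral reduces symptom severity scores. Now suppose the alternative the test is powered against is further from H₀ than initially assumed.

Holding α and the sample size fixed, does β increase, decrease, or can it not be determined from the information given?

A bigger departure from H₀ is easier for the test to detect, so it fails to reject less often.

It decreases.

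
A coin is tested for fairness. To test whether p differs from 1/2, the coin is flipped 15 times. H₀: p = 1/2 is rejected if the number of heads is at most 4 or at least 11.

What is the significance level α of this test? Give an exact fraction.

1941/16384

α = P(K ≤ 4 or K ≥ 11 | p = 1/2), K ~ Binomial(15, 1/2).
By symmetry, α = 2·P(K ≤ 4) = 2·(1 + 15 + 105 + 455 + 1365)/32768 = 3882/32768 = 1941/16384.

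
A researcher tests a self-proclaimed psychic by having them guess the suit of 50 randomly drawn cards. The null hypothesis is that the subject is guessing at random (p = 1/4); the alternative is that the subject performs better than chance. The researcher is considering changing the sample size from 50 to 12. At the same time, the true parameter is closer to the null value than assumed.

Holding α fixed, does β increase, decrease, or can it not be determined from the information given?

It increases.

A smaller sample increases the standard error, so the sampling distributions under H₀ and Ha overlap more. A smaller true effect puts the Ha sampling distribution closer to H₀, so more of it falls in the non-rejection region. Both changes push β in the same direction.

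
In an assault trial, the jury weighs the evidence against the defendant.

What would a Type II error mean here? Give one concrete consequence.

With the conventional null hypothesis that the defendant is innocent:
A Type II error is failing to reject H₀ when H₀ is false.
Here that means acquitting the defendant when actually the defendant is guilty.

A Type II error would mean concluding that the defendant is innocent (or at least failing to establish that the defendant is guilty) when in fact the defendant is guilty. Consequence: a guilty person goes free.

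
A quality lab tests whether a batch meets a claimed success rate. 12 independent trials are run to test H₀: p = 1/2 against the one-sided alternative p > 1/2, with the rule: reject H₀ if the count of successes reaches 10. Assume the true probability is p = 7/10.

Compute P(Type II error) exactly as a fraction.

149436930429/200000000000

β = P(fail to reject H₀ | Ha true) = P(S ≤ 9 | p = 7/10), S ~ Binomial(12, 7/10).
Summing C(12,j)·(7/10)^j·(3/10)^{12-j} for j = 0..9 gives 149436930429/200000000000.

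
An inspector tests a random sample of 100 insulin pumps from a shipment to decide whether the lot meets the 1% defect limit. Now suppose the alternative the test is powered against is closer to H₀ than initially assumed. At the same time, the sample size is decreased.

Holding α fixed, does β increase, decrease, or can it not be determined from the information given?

It increases.

A smaller departure from H₀ means the test statistic under Ha is distributed closer to where it would be under H₀; rejection becomes less likely. A smaller sample increases the standard error, so the sampling distributions under H₀ and Ha overlap more. Both changes push β in the same direction.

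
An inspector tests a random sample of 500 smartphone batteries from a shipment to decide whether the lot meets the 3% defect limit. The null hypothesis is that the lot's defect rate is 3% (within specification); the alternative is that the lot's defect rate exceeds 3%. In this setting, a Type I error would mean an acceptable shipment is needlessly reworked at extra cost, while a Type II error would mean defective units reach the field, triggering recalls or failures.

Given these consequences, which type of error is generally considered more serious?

Type II error

The Type II consequence (defective units reach the field, triggering recalls or failures) is more severe than the Type I consequence (an acceptable shipment is needlessly reworked at extra cost).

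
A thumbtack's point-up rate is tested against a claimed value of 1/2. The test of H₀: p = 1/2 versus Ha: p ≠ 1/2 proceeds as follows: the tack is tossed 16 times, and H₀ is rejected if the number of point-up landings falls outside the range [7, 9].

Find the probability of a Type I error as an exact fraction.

14893/32768

The significance level is the null-hypothesis probability of the rejection region {≤6} ∪ {≥10}.
By symmetry, α = 2·P(X ≤ 6) = 2·(1 + 16 + 120 + 560 + 1820 + 4368 + 8008)/65536 = 29786/65536 = 14893/32768.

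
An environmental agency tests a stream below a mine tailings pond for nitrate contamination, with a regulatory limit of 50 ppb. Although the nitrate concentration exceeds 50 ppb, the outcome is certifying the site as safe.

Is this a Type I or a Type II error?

The null hypothesis here is that the nitrate concentration is at or below 50 ppb (safe).
'Certifying the site as safe' corresponds to failing to reject H₀.
H₀ was not rejected but H₀ is false — a Type II error (false negative).

Type II error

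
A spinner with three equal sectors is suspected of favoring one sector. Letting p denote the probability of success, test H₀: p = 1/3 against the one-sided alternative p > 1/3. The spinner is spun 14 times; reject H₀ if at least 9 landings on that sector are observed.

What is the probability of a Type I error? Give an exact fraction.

α = P(reject H₀ | H₀ true) = P(K ≥ 9 | p = 1/3), with K ~ Binomial(14, 1/3).
P(K ≥ 9) = Σ_{j=9}^{14} C(14,j)·(1/3)^j·(2/3)^{14-j} = 9265/531441.

9265/531441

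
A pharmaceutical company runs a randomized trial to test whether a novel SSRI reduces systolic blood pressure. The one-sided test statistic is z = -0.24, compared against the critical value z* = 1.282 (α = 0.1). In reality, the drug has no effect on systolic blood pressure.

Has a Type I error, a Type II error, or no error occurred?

Neither — the decision is correct.

The conventional null hypothesis is that the drug has no effect on systolic blood pressure.
Since z = -0.24 ≤ z* = 1.282, H₀ is not rejected.
H₀ is true (actually the drug has no effect on systolic blood pressure).
The decision matches the true state — no error.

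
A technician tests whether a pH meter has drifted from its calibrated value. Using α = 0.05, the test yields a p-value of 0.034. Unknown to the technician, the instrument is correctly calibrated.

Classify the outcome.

Type I error

The conventional null hypothesis is that the instrument is correctly calibrated.
Since p = 0.034 < α = 0.05, H₀ is rejected.
H₀ is true (actually the instrument is correctly calibrated).
Rejecting a true H₀ is a Type I error.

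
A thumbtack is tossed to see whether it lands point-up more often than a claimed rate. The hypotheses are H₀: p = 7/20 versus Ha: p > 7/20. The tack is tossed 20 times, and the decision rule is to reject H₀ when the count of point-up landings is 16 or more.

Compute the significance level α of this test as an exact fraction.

1309170390051900216169/26214400000000000000000000

The Type I error probability is α = P(S ≥ 16) computed under H₀, where S ~ Binomial(20, 7/20).
Adding the binomial terms for j = 16 through 20 with p = 7/20 yields 1309170390051900216169/26214400000000000000000000.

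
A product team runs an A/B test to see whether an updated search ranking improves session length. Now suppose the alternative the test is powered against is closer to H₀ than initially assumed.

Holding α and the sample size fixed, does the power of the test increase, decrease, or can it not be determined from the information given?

It decreases.

A smaller departure from H₀ means the test statistic under Ha is distributed closer to where it would be under H₀; rejection becomes less likely.
Since power = 1 − β and β increases, power decreases.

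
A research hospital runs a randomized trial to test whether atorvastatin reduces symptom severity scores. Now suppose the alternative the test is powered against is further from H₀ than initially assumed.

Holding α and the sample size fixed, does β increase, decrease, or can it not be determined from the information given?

The further the true parameter sits from the null value, the more of the Ha sampling distribution falls in the rejection region.

It decreases.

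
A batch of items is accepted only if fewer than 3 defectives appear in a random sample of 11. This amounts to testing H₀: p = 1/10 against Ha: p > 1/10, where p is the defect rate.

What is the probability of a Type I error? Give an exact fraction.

Under H₀, K ~ Binomial(11, 1/10); the Type I error rate is P(K ≥ 3).
Via the complement, α = 1 − Σ_{j=0}^{2} C(11,j)(1/10)^j(9/10)^{11-j} = 1791237017/20000000000.

1791237017/20000000000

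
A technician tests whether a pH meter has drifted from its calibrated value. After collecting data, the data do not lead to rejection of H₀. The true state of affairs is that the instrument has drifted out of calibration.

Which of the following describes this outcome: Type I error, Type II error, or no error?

The conventional null hypothesis here is that the instrument is correctly calibrated.
H₀ was not rejected, but H₀ is actually false.
Failing to reject a false null hypothesis is a Type II error (false negative).

Type II error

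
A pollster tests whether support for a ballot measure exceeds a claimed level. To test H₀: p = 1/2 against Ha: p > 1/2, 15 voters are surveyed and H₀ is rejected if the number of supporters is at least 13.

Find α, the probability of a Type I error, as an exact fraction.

α = P(reject H₀ | H₀ true) = P(X ≥ 13 | p = 1/2), with X ~ Binomial(15, 1/2).
That's C(15,13) + C(15,14) + C(15,15) over 2^15, i.e. (105 + 15 + 1)/32768 = 121/32768.

121/32768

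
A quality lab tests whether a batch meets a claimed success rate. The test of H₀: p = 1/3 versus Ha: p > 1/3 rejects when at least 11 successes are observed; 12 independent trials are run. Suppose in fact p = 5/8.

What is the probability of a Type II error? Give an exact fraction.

A Type II error is failing to reject when Ha holds: with p = 5/8, β = P(Y ≤ 10).
Equivalently, β = 1 − P(Y ≥ 11) = 66717523611/68719476736.

66717523611/68719476736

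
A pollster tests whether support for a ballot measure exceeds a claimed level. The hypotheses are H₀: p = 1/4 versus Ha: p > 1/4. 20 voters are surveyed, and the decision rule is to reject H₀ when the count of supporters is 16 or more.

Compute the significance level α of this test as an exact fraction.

106249/274877906944

Under H₀, K ~ Binomial(20, 1/4), and α = P(K ≥ 16).
P(K ≥ 16) = Σ_{j=16}^{20} C(20,j)·(1/4)^j·(3/4)^{20-j} = 106249/274877906944.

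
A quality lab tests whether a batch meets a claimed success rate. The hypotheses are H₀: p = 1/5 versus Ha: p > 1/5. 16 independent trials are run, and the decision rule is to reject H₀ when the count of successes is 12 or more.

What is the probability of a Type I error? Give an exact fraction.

The Type I error probability is α = P(S ≥ 12) computed under H₀, where S ~ Binomial(16, 1/5).
P(S ≥ 12) = Σ_{j=12}^{16} C(16,j)·(1/5)^j·(4/5)^{16-j} = 100749/30517578125.

100749/30517578125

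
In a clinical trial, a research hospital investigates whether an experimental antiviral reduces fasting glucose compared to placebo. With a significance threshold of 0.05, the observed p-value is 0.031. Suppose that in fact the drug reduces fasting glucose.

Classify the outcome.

Neither — the decision is correct.

The conventional null hypothesis is that the drug has no effect on fasting glucose.
Since p = 0.031 < α = 0.05, H₀ is rejected.
H₀ is false (actually the drug reduces fasting glucose).
The decision matches the true state — no error.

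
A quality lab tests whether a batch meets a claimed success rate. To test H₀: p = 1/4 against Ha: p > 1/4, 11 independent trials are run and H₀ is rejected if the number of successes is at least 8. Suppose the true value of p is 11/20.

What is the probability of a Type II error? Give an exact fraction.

828290341647/1024000000000

A Type II error is failing to reject when Ha holds: with p = 11/20, β = P(S ≤ 7).
Equivalently, β = 1 − P(S ≥ 8) = 828290341647/1024000000000.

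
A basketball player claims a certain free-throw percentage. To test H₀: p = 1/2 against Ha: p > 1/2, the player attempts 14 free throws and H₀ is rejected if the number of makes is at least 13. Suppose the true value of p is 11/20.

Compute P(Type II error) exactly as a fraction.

β = P(fail to reject H₀ | Ha true) = P(S ≤ 12 | p = 11/20), S ~ Binomial(14, 11/20).
Summing C(14,j)·(11/20)^j·(9/20)^{14-j} for j = 0..12 gives 1633670388436281453/1638400000000000000.

1633670388436281453/1638400000000000000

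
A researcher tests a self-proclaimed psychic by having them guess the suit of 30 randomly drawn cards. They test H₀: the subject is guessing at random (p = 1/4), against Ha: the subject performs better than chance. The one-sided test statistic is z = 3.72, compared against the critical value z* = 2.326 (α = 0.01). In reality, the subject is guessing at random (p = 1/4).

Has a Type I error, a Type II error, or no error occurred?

Type I error

Since z = 3.72 > z* = 2.326, H₀ is rejected.
H₀ is true (actually the subject is guessing at random (p = 1/4)).
Rejecting a true H₀ is a Type I error.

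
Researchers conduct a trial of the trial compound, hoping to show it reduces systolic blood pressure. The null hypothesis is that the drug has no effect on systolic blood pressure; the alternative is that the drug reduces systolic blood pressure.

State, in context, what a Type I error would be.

A Type I error would mean concluding that the drug reduces systolic blood pressure when in fact the drug has no effect on systolic blood pressure.

A Type I error is rejecting H₀ when H₀ is true.
Here that means concluding that the drug is effective when actually the drug has no effect on systolic blood pressure.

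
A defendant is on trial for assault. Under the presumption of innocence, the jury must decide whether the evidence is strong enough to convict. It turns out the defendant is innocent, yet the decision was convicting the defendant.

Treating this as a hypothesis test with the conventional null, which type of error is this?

The null hypothesis here is that the defendant is innocent.
'Convicting the defendant' corresponds to rejecting H₀.
H₀ was rejected but H₀ is true — a Type I error (false positive).

Type I error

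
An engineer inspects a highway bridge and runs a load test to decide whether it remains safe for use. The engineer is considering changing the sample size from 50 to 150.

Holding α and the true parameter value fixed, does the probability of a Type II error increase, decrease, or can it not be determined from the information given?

More data shrinks sampling variability; the test statistic under Ha concentrates further from the null value, making rejection more likely.

It decreases.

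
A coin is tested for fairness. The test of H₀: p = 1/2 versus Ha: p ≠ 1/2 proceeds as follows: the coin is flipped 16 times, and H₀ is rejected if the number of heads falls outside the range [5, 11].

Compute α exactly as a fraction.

2517/32768

Under H₀, K ~ Binomial(16, 1/2); α is the probability of landing in either tail, P(K ≤ 4) + P(K ≥ 12).
Each tail has probability (1 + 16 + 120 + 560 + 1820)/65536; doubling gives α = 5034/65536 = 2517/32768.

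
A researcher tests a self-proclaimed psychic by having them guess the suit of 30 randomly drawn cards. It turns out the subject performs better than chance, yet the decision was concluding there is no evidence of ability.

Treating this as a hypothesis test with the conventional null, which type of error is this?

Type II error

The null hypothesis here is that the subject is guessing at random (p = 1/4).
'Concluding there is no evidence of ability' corresponds to failing to reject H₀.
H₀ was not rejected but H₀ is false — a Type II error (false negative).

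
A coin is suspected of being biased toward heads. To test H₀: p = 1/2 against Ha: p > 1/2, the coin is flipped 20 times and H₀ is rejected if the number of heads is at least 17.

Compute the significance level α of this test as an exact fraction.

1351/1048576

α = P(reject H₀ | H₀ true) = P(Y ≥ 17 | p = 1/2), with Y ~ Binomial(20, 1/2).
Summing the upper tail: (1140 + 190 + 20 + 1) / 2^20 = 1351/1048576.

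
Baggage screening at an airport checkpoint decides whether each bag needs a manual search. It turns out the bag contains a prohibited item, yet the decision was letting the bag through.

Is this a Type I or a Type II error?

Type II error

The null hypothesis here is that the bag contains no prohibited items.
'Letting the bag through' corresponds to failing to reject H₀.
H₀ was not rejected but H₀ is false — a Type II error (false negative).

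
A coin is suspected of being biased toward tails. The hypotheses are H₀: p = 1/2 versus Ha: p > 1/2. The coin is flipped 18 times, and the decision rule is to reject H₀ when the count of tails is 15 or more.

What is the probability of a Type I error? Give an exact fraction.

247/65536

The Type I error probability is α = P(X ≥ 15) computed under H₀, where X ~ Binomial(18, 1/2).
That's C(18,15) + C(18,16) + C(18,17) + C(18,18) over 2^18, i.e. (816 + 153 + 18 + 1)/262144 = 988/262144 = 247/65536.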